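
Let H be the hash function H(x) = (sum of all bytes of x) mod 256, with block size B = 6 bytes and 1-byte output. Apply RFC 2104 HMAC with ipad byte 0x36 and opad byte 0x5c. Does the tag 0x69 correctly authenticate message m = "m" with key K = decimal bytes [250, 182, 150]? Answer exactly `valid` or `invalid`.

Key decimal bytes [250, 182, 150] = fa b6 96 is 3 bytes ≤ B = 6; zero-pad to 6 bytes: K' = fa b6 96 00 00 00.
K' ⊕ ipad = cc 80 a0 36 36 36; K' ⊕ opad = a6 ea ca 5c 5c 5c.
Inner hash: sum = 204+128+160+54+54+54+109 = 763; mod 256 = 251 → fb.
Outer hash (recomputed tag): sum = 166+234+202+92+92+92+251 = 1129; mod 256 = 105 → 69.
Recomputed tag = 69; claimed = 69 → match.

valid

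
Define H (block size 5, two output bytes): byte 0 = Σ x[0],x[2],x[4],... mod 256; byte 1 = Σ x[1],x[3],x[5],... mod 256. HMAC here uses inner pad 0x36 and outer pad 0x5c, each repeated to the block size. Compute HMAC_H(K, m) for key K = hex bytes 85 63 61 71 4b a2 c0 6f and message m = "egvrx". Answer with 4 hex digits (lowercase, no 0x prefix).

Key hex bytes 85 63 61 71 4b a2 c0 6f is 8 bytes > B = 5, so hash it first: H(key) = f1 e5, then zero-pad to 5 bytes: K' = f1 e5 00 00 00.
K' ⊕ ipad = c7 d3 36 36 36.  K' ⊕ opad = ad b9 5c 5c 5c.
Inner input = (K'⊕ipad) ∥ m = c7 d3 36 36 36 ∥ 65 67 76 72 78.
Inner hash: even-index sum = 524 mod 256 = 12; odd-index sum = 604 mod 256 = 92 → 0c 5c.
Outer input = (K'⊕opad) ∥ inner = ad b9 5c 5c 5c ∥ 0c 5c.
Outer hash (tag): even-index sum = 449 mod 256 = 193; odd-index sum = 289 mod 256 = 33 → c1 21.

c121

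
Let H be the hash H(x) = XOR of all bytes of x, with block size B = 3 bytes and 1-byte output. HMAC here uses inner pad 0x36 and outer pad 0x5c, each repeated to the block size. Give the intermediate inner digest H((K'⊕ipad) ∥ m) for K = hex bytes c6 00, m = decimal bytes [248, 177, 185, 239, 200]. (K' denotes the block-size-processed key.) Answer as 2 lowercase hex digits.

Key hex bytes c6 00 is 2 bytes ≤ B = 3; zero-pad to 3 bytes: K' = c6 00 00.
K' ⊕ ipad = f0 36 36.
Inner input = f0 36 36 ∥ f8 b1 b9 ef c8.
Inner hash: XOR f0⊕36⊕36⊕f8⊕b1⊕b9⊕ef⊕c8 = 27.

27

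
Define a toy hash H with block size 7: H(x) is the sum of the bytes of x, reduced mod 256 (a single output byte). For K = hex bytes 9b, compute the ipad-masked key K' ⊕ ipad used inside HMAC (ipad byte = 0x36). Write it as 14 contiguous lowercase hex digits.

ad363636363636

Key hex bytes 9b is 1 byte ≤ B = 7; zero-pad to 7 bytes: K' = 9b 00 00 00 00 00 00.
XOR each byte with 0x36: 9b⊕36=ad, 00⊕36=36, 00⊕36=36, 00⊕36=36, 00⊕36=36, 00⊕36=36, 00⊕36=36.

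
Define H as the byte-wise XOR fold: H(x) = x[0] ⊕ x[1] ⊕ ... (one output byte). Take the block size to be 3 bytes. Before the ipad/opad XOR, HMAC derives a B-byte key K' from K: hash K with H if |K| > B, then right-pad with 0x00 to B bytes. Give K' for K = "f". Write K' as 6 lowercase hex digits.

Key "f" = 66 is 1 byte ≤ B = 3; zero-pad to 3 bytes: K' = 66 00 00.

660000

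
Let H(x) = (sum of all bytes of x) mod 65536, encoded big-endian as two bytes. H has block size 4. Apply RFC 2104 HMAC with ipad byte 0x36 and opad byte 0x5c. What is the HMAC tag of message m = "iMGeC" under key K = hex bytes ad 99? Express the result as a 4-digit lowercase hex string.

02cc

Key hex bytes ad 99 is 2 bytes ≤ B = 4; zero-pad to 4 bytes: K' = ad 99 00 00.
K' ⊕ ipad = 9b af 36 36.  K' ⊕ opad = f1 c5 5c 5c.
Inner input = (K'⊕ipad) ∥ m = 9b af 36 36 ∥ 69 4d 47 65 43.
Inner hash: sum = 155+175+54+54+105+77+71+101+67 = 859 → 03 5b.
Outer input = (K'⊕opad) ∥ inner = f1 c5 5c 5c ∥ 03 5b.
Outer hash (tag): sum = 241+197+92+92+3+91 = 716 → 02 cc.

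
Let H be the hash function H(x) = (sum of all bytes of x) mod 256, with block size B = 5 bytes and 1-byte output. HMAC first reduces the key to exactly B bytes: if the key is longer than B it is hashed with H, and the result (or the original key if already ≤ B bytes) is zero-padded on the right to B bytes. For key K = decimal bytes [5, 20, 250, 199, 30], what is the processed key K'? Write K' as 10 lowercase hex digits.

Key decimal bytes [5, 20, 250, 199, 30] = 05 14 fa c7 1e is exactly B = 5 bytes: K' = 05 14 fa c7 1e.

0514fac71e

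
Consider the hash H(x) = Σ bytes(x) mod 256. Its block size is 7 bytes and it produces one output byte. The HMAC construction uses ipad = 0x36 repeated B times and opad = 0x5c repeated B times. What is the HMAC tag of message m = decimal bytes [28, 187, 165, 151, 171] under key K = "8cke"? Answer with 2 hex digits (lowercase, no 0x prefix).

9a

Key "8cke" = 38 63 6b 65 is 4 bytes ≤ B = 7; zero-pad to 7 bytes: K' = 38 63 6b 65 00 00 00.
K' ⊕ ipad = 0e 55 5d 53 36 36 36.  K' ⊕ opad = 64 3f 37 39 5c 5c 5c.
Inner input = (K'⊕ipad) ∥ m = 0e 55 5d 53 36 36 36 ∥ 1c bb a5 97 ab.
Inner hash: sum = 14+85+93+83+54+54+54+28+187+165+151+171 = 1139; mod 256 = 115 → 73.
Outer input = (K'⊕opad) ∥ inner = 64 3f 37 39 5c 5c 5c ∥ 73.
Outer hash (tag): sum = 100+63+55+57+92+92+92+115 = 666; mod 256 = 154 → 9a.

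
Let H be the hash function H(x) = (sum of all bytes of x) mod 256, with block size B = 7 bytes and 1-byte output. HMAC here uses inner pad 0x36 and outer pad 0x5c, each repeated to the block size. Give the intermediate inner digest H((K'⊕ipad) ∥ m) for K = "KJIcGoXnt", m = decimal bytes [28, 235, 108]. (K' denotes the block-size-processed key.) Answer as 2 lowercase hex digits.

be

Key "KJIcGoXnt" = 4b 4a 49 63 47 6f 58 6e 74 is 9 bytes > B = 7, so hash it first: H(key) = 31, then zero-pad to 7 bytes: K' = 31 00 00 00 00 00 00.
K' ⊕ ipad = 07 36 36 36 36 36 36.
Inner input = 07 36 36 36 36 36 36 ∥ 1c eb 6c.
Inner hash: sum = 7+54+54+54+54+54+54+28+235+108 = 702; mod 256 = 190 → be.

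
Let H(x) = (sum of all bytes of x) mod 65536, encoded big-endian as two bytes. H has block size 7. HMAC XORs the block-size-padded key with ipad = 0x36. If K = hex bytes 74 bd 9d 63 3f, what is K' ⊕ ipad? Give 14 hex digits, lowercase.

Key hex bytes 74 bd 9d 63 3f is 5 bytes ≤ B = 7; zero-pad to 7 bytes: K' = 74 bd 9d 63 3f 00 00.
XOR each byte with 0x36: 74⊕36=42, bd⊕36=8b, 9d⊕36=ab, 63⊕36=55, 3f⊕36=09, 00⊕36=36, 00⊕36=36.

428bab55093636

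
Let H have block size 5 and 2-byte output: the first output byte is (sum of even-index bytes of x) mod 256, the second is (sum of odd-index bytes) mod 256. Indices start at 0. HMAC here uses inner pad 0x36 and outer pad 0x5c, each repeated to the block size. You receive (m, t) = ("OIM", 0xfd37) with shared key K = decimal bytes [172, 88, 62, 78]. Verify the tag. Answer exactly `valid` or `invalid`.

Key decimal bytes [172, 88, 62, 78] = ac 58 3e 4e is 4 bytes ≤ B = 5; zero-pad to 5 bytes: K' = ac 58 3e 4e 00.
K' ⊕ ipad = 9a 6e 08 78 36; K' ⊕ opad = f0 04 62 12 5c.
Inner hash: even-index sum = 289 mod 256 = 33; odd-index sum = 386 mod 256 = 130 → 21 82.
Outer hash (recomputed tag): even-index sum = 560 mod 256 = 48; odd-index sum = 55 mod 256 = 55 → 30 37.
Recomputed tag = 3037; claimed = fd37 → mismatch.

invalid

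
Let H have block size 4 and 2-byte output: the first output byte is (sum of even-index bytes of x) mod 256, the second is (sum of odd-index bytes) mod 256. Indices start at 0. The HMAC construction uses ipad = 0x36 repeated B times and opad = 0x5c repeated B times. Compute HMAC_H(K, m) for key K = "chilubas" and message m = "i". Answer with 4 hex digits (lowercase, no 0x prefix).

Key "chilubas" = 63 68 69 6c 75 62 61 73 is 8 bytes > B = 4, so hash it first: H(key) = a2 a9, then zero-pad to 4 bytes: K' = a2 a9 00 00.
K' ⊕ ipad = 94 9f 36 36.  K' ⊕ opad = fe f5 5c 5c.
Inner input = (K'⊕ipad) ∥ m = 94 9f 36 36 ∥ 69.
Inner hash: even-index sum = 307 mod 256 = 51; odd-index sum = 213 mod 256 = 213 → 33 d5.
Outer input = (K'⊕opad) ∥ inner = fe f5 5c 5c ∥ 33 d5.
Outer hash (tag): even-index sum = 397 mod 256 = 141; odd-index sum = 550 mod 256 = 38 → 8d 26.

8d26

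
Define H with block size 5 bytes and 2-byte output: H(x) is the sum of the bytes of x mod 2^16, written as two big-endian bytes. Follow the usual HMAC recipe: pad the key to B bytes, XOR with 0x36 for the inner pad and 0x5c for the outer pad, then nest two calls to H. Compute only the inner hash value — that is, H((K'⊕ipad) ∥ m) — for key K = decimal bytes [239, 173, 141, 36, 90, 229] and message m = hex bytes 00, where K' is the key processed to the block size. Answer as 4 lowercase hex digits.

Key decimal bytes [239, 173, 141, 36, 90, 229] = ef ad 8d 24 5a e5 is 6 bytes > B = 5, so hash it first: H(key) = 03 8c, then zero-pad to 5 bytes: K' = 03 8c 00 00 00.
K' ⊕ ipad = 35 ba 36 36 36.
Inner input = 35 ba 36 36 36 ∥ 00.
Inner hash: sum = 53+186+54+54+54+0 = 401 → 01 91.

0191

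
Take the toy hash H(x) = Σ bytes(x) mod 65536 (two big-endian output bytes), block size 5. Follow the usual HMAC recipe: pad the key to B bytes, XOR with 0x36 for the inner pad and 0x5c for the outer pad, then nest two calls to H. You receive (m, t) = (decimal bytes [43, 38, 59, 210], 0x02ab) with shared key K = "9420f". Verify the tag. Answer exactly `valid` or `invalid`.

valid

Key "9420f" = 39 34 32 30 66 is exactly B = 5 bytes: K' = 39 34 32 30 66.
K' ⊕ ipad = 0f 02 04 06 50; K' ⊕ opad = 65 68 6e 6c 3a.
Inner hash: sum = 15+2+4+6+80+43+38+59+210 = 457 → 01 c9.
Outer hash (recomputed tag): sum = 101+104+110+108+58+1+201 = 683 → 02 ab.
Recomputed tag = 02ab; claimed = 02ab → match.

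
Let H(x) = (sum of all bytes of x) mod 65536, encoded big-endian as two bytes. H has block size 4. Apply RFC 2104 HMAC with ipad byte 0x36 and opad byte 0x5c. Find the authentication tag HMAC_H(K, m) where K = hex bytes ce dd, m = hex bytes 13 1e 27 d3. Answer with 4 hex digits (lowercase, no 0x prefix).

0248

Key hex bytes ce dd is 2 bytes ≤ B = 4; zero-pad to 4 bytes: K' = ce dd 00 00.
K' ⊕ ipad = f8 eb 36 36.  K' ⊕ opad = 92 81 5c 5c.
Inner input = (K'⊕ipad) ∥ m = f8 eb 36 36 ∥ 13 1e 27 d3.
Inner hash: sum = 248+235+54+54+19+30+39+211 = 890 → 03 7a.
Outer input = (K'⊕opad) ∥ inner = 92 81 5c 5c ∥ 03 7a.
Outer hash (tag): sum = 146+129+92+92+3+122 = 584 → 02 48.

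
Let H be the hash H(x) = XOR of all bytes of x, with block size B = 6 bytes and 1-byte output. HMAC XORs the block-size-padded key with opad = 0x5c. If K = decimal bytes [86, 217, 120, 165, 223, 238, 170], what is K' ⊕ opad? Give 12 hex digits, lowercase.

Key decimal bytes [86, 217, 120, 165, 223, 238, 170] = 56 d9 78 a5 df ee aa is 7 bytes > B = 6, so hash it first: H(key) = c9, then zero-pad to 6 bytes: K' = c9 00 00 00 00 00.
XOR each byte with 0x5c: c9⊕5c=95, 00⊕5c=5c, 00⊕5c=5c, 00⊕5c=5c, 00⊕5c=5c, 00⊕5c=5c.

955c5c5c5c5c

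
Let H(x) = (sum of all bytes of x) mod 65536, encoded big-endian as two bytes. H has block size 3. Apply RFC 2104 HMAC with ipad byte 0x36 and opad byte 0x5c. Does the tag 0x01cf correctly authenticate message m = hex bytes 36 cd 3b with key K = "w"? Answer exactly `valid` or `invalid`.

valid

Key "w" = 77 is 1 byte ≤ B = 3; zero-pad to 3 bytes: K' = 77 00 00.
K' ⊕ ipad = 41 36 36; K' ⊕ opad = 2b 5c 5c.
Inner hash: sum = 65+54+54+54+205+59 = 491 → 01 eb.
Outer hash (recomputed tag): sum = 43+92+92+1+235 = 463 → 01 cf.
Recomputed tag = 01cf; claimed = 01cf → match.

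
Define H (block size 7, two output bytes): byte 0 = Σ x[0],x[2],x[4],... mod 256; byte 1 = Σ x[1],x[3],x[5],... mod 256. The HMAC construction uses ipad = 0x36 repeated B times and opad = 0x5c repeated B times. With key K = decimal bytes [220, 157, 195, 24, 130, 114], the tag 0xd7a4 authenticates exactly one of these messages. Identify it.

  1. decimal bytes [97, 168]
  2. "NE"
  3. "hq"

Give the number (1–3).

Key decimal bytes [220, 157, 195, 24, 130, 114] = dc 9d c3 18 82 72 is 6 bytes ≤ B = 7; zero-pad to 7 bytes: K' = dc 9d c3 18 82 72 00.
K' ⊕ ipad = ea ab f5 2e b4 44 36; K' ⊕ opad = 80 c1 9f 44 de 2e 5c.
m1: inner = H(ea ab f5 2e b4 44 36 61 a8) = 71 7e; tag = H(80 c1 9f 44 de 2e 5c 71 7e) = d7a4 ← matches
m2: inner = H(ea ab f5 2e b4 44 36 4e 45) = 0e 6b; tag = H(80 c1 9f 44 de 2e 5c 0e 6b) = c441
m3: inner = H(ea ab f5 2e b4 44 36 68 71) = 3a 85; tag = H(80 c1 9f 44 de 2e 5c 3a 85) = de6d

1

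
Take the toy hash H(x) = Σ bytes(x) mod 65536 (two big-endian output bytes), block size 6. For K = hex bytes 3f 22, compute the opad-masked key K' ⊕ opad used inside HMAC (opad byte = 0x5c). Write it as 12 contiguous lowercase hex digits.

Key hex bytes 3f 22 is 2 bytes ≤ B = 6; zero-pad to 6 bytes: K' = 3f 22 00 00 00 00.
XOR each byte with 0x5c: 3f⊕5c=63, 22⊕5c=7e, 00⊕5c=5c, 00⊕5c=5c, 00⊕5c=5c, 00⊕5c=5c.

637e5c5c5c5c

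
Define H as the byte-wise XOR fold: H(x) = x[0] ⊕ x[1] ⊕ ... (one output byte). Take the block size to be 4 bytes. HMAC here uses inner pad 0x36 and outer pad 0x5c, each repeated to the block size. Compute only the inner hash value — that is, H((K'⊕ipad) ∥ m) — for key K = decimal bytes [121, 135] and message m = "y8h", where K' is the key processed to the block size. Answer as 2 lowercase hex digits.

d7

Key decimal bytes [121, 135] = 79 87 is 2 bytes ≤ B = 4; zero-pad to 4 bytes: K' = 79 87 00 00.
K' ⊕ ipad = 4f b1 36 36.
Inner input = 4f b1 36 36 ∥ 79 38 68.
Inner hash: XOR 4f⊕b1⊕36⊕36⊕79⊕38⊕68 = d7.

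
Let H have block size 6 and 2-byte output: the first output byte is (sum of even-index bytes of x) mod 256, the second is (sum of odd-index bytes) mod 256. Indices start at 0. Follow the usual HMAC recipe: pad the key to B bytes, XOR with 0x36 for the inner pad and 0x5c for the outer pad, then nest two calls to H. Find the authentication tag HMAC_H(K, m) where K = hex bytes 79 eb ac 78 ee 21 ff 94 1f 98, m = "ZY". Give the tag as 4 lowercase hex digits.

Key hex bytes 79 eb ac 78 ee 21 ff 94 1f 98 is 10 bytes > B = 6, so hash it first: H(key) = 31 b0, then zero-pad to 6 bytes: K' = 31 b0 00 00 00 00.
K' ⊕ ipad = 07 86 36 36 36 36.  K' ⊕ opad = 6d ec 5c 5c 5c 5c.
Inner input = (K'⊕ipad) ∥ m = 07 86 36 36 36 36 ∥ 5a 59.
Inner hash: even-index sum = 205 mod 256 = 205; odd-index sum = 331 mod 256 = 75 → cd 4b.
Outer input = (K'⊕opad) ∥ inner = 6d ec 5c 5c 5c 5c ∥ cd 4b.
Outer hash (tag): even-index sum = 498 mod 256 = 242; odd-index sum = 495 mod 256 = 239 → f2 ef.

f2ef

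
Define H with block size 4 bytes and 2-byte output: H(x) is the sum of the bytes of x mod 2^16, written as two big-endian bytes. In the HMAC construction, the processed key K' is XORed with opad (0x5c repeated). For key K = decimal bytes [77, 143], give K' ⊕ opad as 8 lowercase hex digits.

11d35c5c

Key decimal bytes [77, 143] = 4d 8f is 2 bytes ≤ B = 4; zero-pad to 4 bytes: K' = 4d 8f 00 00.
XOR each byte with 0x5c: 4d⊕5c=11, 8f⊕5c=d3, 00⊕5c=5c, 00⊕5c=5c.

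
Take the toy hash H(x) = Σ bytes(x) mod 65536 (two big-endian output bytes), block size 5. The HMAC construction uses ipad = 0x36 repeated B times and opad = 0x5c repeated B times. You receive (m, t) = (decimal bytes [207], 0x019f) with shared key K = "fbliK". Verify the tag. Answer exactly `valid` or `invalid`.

valid

Key "fbliK" = 66 62 6c 69 4b is exactly B = 5 bytes: K' = 66 62 6c 69 4b.
K' ⊕ ipad = 50 54 5a 5f 7d; K' ⊕ opad = 3a 3e 30 35 17.
Inner hash: sum = 80+84+90+95+125+207 = 681 → 02 a9.
Outer hash (recomputed tag): sum = 58+62+48+53+23+2+169 = 415 → 01 9f.
Recomputed tag = 019f; claimed = 019f → match.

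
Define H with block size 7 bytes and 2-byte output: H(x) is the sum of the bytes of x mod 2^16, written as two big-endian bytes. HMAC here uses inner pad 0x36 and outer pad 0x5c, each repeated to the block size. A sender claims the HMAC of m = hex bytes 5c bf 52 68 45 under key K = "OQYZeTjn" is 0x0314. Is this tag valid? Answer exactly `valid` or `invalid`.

Key "OQYZeTjn" = 4f 51 59 5a 65 54 6a 6e is 8 bytes > B = 7, so hash it first: H(key) = 02 e4, then zero-pad to 7 bytes: K' = 02 e4 00 00 00 00 00.
K' ⊕ ipad = 34 d2 36 36 36 36 36; K' ⊕ opad = 5e b8 5c 5c 5c 5c 5c.
Inner hash: sum = 52+210+54+54+54+54+54+92+191+82+104+69 = 1070 → 04 2e.
Outer hash (recomputed tag): sum = 94+184+92+92+92+92+92+4+46 = 788 → 03 14.
Recomputed tag = 0314; claimed = 0314 → match.

valid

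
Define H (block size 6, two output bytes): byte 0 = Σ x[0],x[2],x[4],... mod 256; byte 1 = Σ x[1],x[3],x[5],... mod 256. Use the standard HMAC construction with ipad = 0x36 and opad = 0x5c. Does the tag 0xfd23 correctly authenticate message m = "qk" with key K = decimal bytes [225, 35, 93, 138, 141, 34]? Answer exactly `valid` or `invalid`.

Key decimal bytes [225, 35, 93, 138, 141, 34] = e1 23 5d 8a 8d 22 is exactly B = 6 bytes: K' = e1 23 5d 8a 8d 22.
K' ⊕ ipad = d7 15 6b bc bb 14; K' ⊕ opad = bd 7f 01 d6 d1 7e.
Inner hash: even-index sum = 622 mod 256 = 110; odd-index sum = 336 mod 256 = 80 → 6e 50.
Outer hash (recomputed tag): even-index sum = 509 mod 256 = 253; odd-index sum = 547 mod 256 = 35 → fd 23.
Recomputed tag = fd23; claimed = fd23 → match.

valid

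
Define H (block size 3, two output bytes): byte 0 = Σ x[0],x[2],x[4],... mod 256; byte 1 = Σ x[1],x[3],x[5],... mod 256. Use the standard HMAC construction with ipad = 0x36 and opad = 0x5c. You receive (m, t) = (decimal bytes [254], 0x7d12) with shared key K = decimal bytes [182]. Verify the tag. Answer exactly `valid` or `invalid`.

Key decimal bytes [182] = b6 is 1 byte ≤ B = 3; zero-pad to 3 bytes: K' = b6 00 00.
K' ⊕ ipad = 80 36 36; K' ⊕ opad = ea 5c 5c.
Inner hash: even-index sum = 182 mod 256 = 182; odd-index sum = 308 mod 256 = 52 → b6 34.
Outer hash (recomputed tag): even-index sum = 378 mod 256 = 122; odd-index sum = 274 mod 256 = 18 → 7a 12.
Recomputed tag = 7a12; claimed = 7d12 → mismatch.

invalid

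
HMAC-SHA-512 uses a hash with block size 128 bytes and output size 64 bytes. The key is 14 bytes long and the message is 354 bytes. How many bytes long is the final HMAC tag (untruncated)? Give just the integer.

64

The tag is one SHA-512 digest: 64 bytes.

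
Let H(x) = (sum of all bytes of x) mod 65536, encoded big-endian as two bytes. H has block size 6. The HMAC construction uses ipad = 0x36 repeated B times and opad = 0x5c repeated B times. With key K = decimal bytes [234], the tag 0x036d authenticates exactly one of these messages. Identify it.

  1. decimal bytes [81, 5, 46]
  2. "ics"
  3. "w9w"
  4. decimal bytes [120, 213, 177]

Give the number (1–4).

4

Key decimal bytes [234] = ea is 1 byte ≤ B = 6; zero-pad to 6 bytes: K' = ea 00 00 00 00 00.
K' ⊕ ipad = dc 36 36 36 36 36; K' ⊕ opad = b6 5c 5c 5c 5c 5c.
m1: inner = H(dc 36 36 36 36 36 51 05 2e) = 02 6e; tag = H(b6 5c 5c 5c 5c 5c 02 6e) = 02f2
m2: inner = H(dc 36 36 36 36 36 69 63 73) = 03 29; tag = H(b6 5c 5c 5c 5c 5c 03 29) = 02ae
m3: inner = H(dc 36 36 36 36 36 77 39 77) = 03 11; tag = H(b6 5c 5c 5c 5c 5c 03 11) = 0296
m4: inner = H(dc 36 36 36 36 36 78 d5 b1) = 03 e8; tag = H(b6 5c 5c 5c 5c 5c 03 e8) = 036d ← matches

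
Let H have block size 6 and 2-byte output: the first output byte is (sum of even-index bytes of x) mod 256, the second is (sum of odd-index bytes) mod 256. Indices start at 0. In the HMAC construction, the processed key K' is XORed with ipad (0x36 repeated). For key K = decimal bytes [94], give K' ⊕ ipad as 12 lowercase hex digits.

683636363636

Key decimal bytes [94] = 5e is 1 byte ≤ B = 6; zero-pad to 6 bytes: K' = 5e 00 00 00 00 00.
XOR each byte with 0x36: 5e⊕36=68, 00⊕36=36, 00⊕36=36, 00⊕36=36, 00⊕36=36, 00⊕36=36.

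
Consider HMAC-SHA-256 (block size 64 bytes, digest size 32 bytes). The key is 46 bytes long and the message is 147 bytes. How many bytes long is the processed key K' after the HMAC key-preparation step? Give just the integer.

Key is 46 ≤ 64 bytes, zero-padded: |K'| = 64.

64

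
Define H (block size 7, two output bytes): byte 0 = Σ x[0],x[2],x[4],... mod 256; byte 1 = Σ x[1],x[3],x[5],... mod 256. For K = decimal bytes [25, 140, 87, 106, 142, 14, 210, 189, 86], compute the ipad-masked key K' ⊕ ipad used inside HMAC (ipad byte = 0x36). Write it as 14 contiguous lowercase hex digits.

Key decimal bytes [25, 140, 87, 106, 142, 14, 210, 189, 86] = 19 8c 57 6a 8e 0e d2 bd 56 is 9 bytes > B = 7, so hash it first: H(key) = 26 c1, then zero-pad to 7 bytes: K' = 26 c1 00 00 00 00 00.
XOR each byte with 0x36: 26⊕36=10, c1⊕36=f7, 00⊕36=36, 00⊕36=36, 00⊕36=36, 00⊕36=36, 00⊕36=36.

10f73636363636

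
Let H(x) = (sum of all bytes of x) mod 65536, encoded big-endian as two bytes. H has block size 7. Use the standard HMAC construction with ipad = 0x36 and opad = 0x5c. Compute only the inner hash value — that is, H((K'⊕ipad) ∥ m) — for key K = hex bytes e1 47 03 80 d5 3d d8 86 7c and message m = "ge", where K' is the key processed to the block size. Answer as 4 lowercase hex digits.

Key hex bytes e1 47 03 80 d5 3d d8 86 7c is 9 bytes > B = 7, so hash it first: H(key) = 04 97, then zero-pad to 7 bytes: K' = 04 97 00 00 00 00 00.
K' ⊕ ipad = 32 a1 36 36 36 36 36.
Inner input = 32 a1 36 36 36 36 36 ∥ 67 65.
Inner hash: sum = 50+161+54+54+54+54+54+103+101 = 685 → 02 ad.

02ad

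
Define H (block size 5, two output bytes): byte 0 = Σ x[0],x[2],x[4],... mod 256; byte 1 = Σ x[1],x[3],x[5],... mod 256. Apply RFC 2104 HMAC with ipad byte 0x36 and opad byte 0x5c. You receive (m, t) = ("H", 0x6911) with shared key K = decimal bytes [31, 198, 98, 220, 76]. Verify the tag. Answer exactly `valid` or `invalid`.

invalid

Key decimal bytes [31, 198, 98, 220, 76] = 1f c6 62 dc 4c is exactly B = 5 bytes: K' = 1f c6 62 dc 4c.
K' ⊕ ipad = 29 f0 54 ea 7a; K' ⊕ opad = 43 9a 3e 80 10.
Inner hash: even-index sum = 247 mod 256 = 247; odd-index sum = 546 mod 256 = 34 → f7 22.
Outer hash (recomputed tag): even-index sum = 179 mod 256 = 179; odd-index sum = 529 mod 256 = 17 → b3 11.
Recomputed tag = b311; claimed = 6911 → mismatch.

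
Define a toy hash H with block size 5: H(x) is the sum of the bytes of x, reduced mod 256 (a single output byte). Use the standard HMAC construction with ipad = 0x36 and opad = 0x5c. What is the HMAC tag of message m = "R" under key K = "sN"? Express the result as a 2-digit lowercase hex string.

06

Key "sN" = 73 4e is 2 bytes ≤ B = 5; zero-pad to 5 bytes: K' = 73 4e 00 00 00.
K' ⊕ ipad = 45 78 36 36 36.  K' ⊕ opad = 2f 12 5c 5c 5c.
Inner input = (K'⊕ipad) ∥ m = 45 78 36 36 36 ∥ 52.
Inner hash: sum = 69+120+54+54+54+82 = 433; mod 256 = 177 → b1.
Outer input = (K'⊕opad) ∥ inner = 2f 12 5c 5c 5c ∥ b1.
Outer hash (tag): sum = 47+18+92+92+92+177 = 518; mod 256 = 6 → 06.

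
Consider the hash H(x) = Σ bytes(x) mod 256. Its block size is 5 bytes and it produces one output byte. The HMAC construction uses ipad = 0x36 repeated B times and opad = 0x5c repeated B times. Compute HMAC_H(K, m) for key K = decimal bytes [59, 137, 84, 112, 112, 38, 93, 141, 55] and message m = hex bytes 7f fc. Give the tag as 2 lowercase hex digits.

2f

Key decimal bytes [59, 137, 84, 112, 112, 38, 93, 141, 55] = 3b 89 54 70 70 26 5d 8d 37 is 9 bytes > B = 5, so hash it first: H(key) = 3f, then zero-pad to 5 bytes: K' = 3f 00 00 00 00.
K' ⊕ ipad = 09 36 36 36 36.  K' ⊕ opad = 63 5c 5c 5c 5c.
Inner input = (K'⊕ipad) ∥ m = 09 36 36 36 36 ∥ 7f fc.
Inner hash: sum = 9+54+54+54+54+127+252 = 604; mod 256 = 92 → 5c.
Outer input = (K'⊕opad) ∥ inner = 63 5c 5c 5c 5c ∥ 5c.
Outer hash (tag): sum = 99+92+92+92+92+92 = 559; mod 256 = 47 → 2f.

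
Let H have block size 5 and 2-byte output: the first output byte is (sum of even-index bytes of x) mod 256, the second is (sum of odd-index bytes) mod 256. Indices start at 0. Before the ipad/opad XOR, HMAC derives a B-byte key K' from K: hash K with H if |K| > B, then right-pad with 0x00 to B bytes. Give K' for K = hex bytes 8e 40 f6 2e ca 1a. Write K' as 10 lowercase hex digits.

4e88000000

|K| = 6 > B = 5, so first hash the key.
H(K): even-index sum = 590 mod 256 = 78; odd-index sum = 136 mod 256 = 136 → 4e 88.
Zero-pad H(K) = 4e 88 to 5 bytes: K' = 4e 88 00 00 00.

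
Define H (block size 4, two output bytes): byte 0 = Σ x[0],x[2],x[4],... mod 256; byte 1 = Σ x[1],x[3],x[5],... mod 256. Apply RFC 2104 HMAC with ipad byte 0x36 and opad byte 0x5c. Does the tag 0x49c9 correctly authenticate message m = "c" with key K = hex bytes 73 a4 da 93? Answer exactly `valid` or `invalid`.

Key hex bytes 73 a4 da 93 is exactly B = 4 bytes: K' = 73 a4 da 93.
K' ⊕ ipad = 45 92 ec a5; K' ⊕ opad = 2f f8 86 cf.
Inner hash: even-index sum = 404 mod 256 = 148; odd-index sum = 311 mod 256 = 55 → 94 37.
Outer hash (recomputed tag): even-index sum = 329 mod 256 = 73; odd-index sum = 510 mod 256 = 254 → 49 fe.
Recomputed tag = 49fe; claimed = 49c9 → mismatch.

invalid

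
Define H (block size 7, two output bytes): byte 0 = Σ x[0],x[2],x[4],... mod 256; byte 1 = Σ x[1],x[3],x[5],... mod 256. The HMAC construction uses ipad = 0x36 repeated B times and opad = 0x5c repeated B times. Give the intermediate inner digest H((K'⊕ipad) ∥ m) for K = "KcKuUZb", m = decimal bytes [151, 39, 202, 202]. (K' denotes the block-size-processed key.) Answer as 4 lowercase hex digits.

Key "KcKuUZb" = 4b 63 4b 75 55 5a 62 is exactly B = 7 bytes: K' = 4b 63 4b 75 55 5a 62.
K' ⊕ ipad = 7d 55 7d 43 63 6c 54.
Inner input = 7d 55 7d 43 63 6c 54 ∥ 97 27 ca ca.
Inner hash: even-index sum = 674 mod 256 = 162; odd-index sum = 613 mod 256 = 101 → a2 65.

a265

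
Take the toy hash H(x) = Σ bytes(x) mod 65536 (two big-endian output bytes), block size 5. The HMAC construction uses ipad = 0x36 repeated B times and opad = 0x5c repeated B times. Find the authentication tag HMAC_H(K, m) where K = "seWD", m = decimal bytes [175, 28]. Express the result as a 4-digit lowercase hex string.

Key "seWD" = 73 65 57 44 is 4 bytes ≤ B = 5; zero-pad to 5 bytes: K' = 73 65 57 44 00.
K' ⊕ ipad = 45 53 61 72 36.  K' ⊕ opad = 2f 39 0b 18 5c.
Inner input = (K'⊕ipad) ∥ m = 45 53 61 72 36 ∥ af 1c.
Inner hash: sum = 69+83+97+114+54+175+28 = 620 → 02 6c.
Outer input = (K'⊕opad) ∥ inner = 2f 39 0b 18 5c ∥ 02 6c.
Outer hash (tag): sum = 47+57+11+24+92+2+108 = 341 → 01 55.

0155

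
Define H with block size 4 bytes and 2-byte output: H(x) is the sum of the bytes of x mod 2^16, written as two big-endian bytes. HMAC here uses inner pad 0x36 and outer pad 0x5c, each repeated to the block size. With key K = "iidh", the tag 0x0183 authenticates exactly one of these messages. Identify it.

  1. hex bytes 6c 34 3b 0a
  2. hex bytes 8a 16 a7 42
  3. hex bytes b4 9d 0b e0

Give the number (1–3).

Key "iidh" = 69 69 64 68 is exactly B = 4 bytes: K' = 69 69 64 68.
K' ⊕ ipad = 5f 5f 52 5e; K' ⊕ opad = 35 35 38 34.
m1: inner = H(5f 5f 52 5e 6c 34 3b 0a) = 02 53; tag = H(35 35 38 34 02 53) = 012b
m2: inner = H(5f 5f 52 5e 8a 16 a7 42) = 02 f7; tag = H(35 35 38 34 02 f7) = 01cf
m3: inner = H(5f 5f 52 5e b4 9d 0b e0) = 03 aa; tag = H(35 35 38 34 03 aa) = 0183 ← matches

3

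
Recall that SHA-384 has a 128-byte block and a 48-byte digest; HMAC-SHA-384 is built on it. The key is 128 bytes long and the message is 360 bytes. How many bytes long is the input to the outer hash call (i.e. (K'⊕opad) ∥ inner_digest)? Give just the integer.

Key is 128 ≤ 128 bytes, zero-padded: |K'| = 128.
Outer input = (K'⊕opad) ∥ H(inner) → 128 + 48 = 176 bytes.

176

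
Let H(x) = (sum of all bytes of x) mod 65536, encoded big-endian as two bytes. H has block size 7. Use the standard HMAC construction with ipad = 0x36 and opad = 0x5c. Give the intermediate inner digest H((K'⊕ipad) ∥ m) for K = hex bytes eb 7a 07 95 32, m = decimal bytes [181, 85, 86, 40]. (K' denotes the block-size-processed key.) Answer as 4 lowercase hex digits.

Key hex bytes eb 7a 07 95 32 is 5 bytes ≤ B = 7; zero-pad to 7 bytes: K' = eb 7a 07 95 32 00 00.
K' ⊕ ipad = dd 4c 31 a3 04 36 36.
Inner input = dd 4c 31 a3 04 36 36 ∥ b5 55 56 28.
Inner hash: sum = 221+76+49+163+4+54+54+181+85+86+40 = 1013 → 03 f5.

03f5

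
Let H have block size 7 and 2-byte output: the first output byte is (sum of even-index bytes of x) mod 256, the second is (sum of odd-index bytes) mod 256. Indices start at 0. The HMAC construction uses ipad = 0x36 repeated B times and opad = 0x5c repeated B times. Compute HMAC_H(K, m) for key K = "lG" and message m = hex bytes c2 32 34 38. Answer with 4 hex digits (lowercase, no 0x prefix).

Key "lG" = 6c 47 is 2 bytes ≤ B = 7; zero-pad to 7 bytes: K' = 6c 47 00 00 00 00 00.
K' ⊕ ipad = 5a 71 36 36 36 36 36.  K' ⊕ opad = 30 1b 5c 5c 5c 5c 5c.
Inner input = (K'⊕ipad) ∥ m = 5a 71 36 36 36 36 36 ∥ c2 32 34 38.
Inner hash: even-index sum = 358 mod 256 = 102; odd-index sum = 467 mod 256 = 211 → 66 d3.
Outer input = (K'⊕opad) ∥ inner = 30 1b 5c 5c 5c 5c 5c ∥ 66 d3.
Outer hash (tag): even-index sum = 535 mod 256 = 23; odd-index sum = 313 mod 256 = 57 → 17 39.

1739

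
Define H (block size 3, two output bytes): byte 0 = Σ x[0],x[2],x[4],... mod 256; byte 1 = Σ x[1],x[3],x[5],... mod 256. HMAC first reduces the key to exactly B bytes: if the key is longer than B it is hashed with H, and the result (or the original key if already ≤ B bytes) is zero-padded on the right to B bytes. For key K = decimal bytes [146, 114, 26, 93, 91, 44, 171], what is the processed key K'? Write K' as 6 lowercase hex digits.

b2fb00

|K| = 7 > B = 3, so first hash the key.
H(K): even-index sum = 434 mod 256 = 178; odd-index sum = 251 mod 256 = 251 → b2 fb.
Zero-pad H(K) = b2 fb to 3 bytes: K' = b2 fb 00.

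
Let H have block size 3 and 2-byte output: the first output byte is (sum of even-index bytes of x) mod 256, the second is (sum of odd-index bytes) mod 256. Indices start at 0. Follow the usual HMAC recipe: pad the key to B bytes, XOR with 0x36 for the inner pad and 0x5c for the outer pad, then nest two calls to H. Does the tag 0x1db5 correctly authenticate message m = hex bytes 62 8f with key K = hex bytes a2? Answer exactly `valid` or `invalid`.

Key hex bytes a2 is 1 byte ≤ B = 3; zero-pad to 3 bytes: K' = a2 00 00.
K' ⊕ ipad = 94 36 36; K' ⊕ opad = fe 5c 5c.
Inner hash: even-index sum = 345 mod 256 = 89; odd-index sum = 152 mod 256 = 152 → 59 98.
Outer hash (recomputed tag): even-index sum = 498 mod 256 = 242; odd-index sum = 181 mod 256 = 181 → f2 b5.
Recomputed tag = f2b5; claimed = 1db5 → mismatch.

invalid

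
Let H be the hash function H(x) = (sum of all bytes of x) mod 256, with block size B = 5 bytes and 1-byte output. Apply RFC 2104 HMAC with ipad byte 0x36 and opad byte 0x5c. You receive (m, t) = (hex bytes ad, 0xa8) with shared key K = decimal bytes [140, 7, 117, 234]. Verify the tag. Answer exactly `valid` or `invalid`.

Key decimal bytes [140, 7, 117, 234] = 8c 07 75 ea is 4 bytes ≤ B = 5; zero-pad to 5 bytes: K' = 8c 07 75 ea 00.
K' ⊕ ipad = ba 31 43 dc 36; K' ⊕ opad = d0 5b 29 b6 5c.
Inner hash: sum = 186+49+67+220+54+173 = 749; mod 256 = 237 → ed.
Outer hash (recomputed tag): sum = 208+91+41+182+92+237 = 851; mod 256 = 83 → 53.
Recomputed tag = 53; claimed = a8 → mismatch.

invalid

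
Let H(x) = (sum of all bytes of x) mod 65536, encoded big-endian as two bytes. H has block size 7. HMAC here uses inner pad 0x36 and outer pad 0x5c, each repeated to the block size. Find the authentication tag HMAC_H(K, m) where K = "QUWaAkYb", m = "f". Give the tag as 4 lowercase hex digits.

0360

Key "QUWaAkYb" = 51 55 57 61 41 6b 59 62 is 8 bytes > B = 7, so hash it first: H(key) = 02 c5, then zero-pad to 7 bytes: K' = 02 c5 00 00 00 00 00.
K' ⊕ ipad = 34 f3 36 36 36 36 36.  K' ⊕ opad = 5e 99 5c 5c 5c 5c 5c.
Inner input = (K'⊕ipad) ∥ m = 34 f3 36 36 36 36 36 ∥ 66.
Inner hash: sum = 52+243+54+54+54+54+54+102 = 667 → 02 9b.
Outer input = (K'⊕opad) ∥ inner = 5e 99 5c 5c 5c 5c 5c ∥ 02 9b.
Outer hash (tag): sum = 94+153+92+92+92+92+92+2+155 = 864 → 03 60.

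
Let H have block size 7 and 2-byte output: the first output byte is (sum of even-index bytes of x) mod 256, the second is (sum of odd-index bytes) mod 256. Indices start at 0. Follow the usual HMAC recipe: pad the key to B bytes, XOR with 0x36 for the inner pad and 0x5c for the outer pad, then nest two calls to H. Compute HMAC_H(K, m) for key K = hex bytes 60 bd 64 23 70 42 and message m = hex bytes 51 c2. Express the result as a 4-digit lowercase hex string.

Key hex bytes 60 bd 64 23 70 42 is 6 bytes ≤ B = 7; zero-pad to 7 bytes: K' = 60 bd 64 23 70 42 00.
K' ⊕ ipad = 56 8b 52 15 46 74 36.  K' ⊕ opad = 3c e1 38 7f 2c 1e 5c.
Inner input = (K'⊕ipad) ∥ m = 56 8b 52 15 46 74 36 ∥ 51 c2.
Inner hash: even-index sum = 486 mod 256 = 230; odd-index sum = 357 mod 256 = 101 → e6 65.
Outer input = (K'⊕opad) ∥ inner = 3c e1 38 7f 2c 1e 5c ∥ e6 65.
Outer hash (tag): even-index sum = 353 mod 256 = 97; odd-index sum = 612 mod 256 = 100 → 61 64.

6164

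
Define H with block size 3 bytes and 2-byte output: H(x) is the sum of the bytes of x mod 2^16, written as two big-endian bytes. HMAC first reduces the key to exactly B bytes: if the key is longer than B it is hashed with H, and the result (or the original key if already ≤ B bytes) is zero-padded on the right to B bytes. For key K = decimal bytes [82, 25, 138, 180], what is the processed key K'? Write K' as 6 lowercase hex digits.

|K| = 4 > B = 3, so first hash the key.
H(K): sum = 82+25+138+180 = 425 → 01 a9.
Zero-pad H(K) = 01 a9 to 3 bytes: K' = 01 a9 00.

01a900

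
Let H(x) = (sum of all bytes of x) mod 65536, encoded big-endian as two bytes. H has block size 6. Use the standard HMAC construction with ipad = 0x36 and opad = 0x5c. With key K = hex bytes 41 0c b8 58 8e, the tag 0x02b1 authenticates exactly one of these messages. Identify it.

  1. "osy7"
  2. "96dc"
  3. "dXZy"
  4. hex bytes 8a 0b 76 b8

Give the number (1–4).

Key hex bytes 41 0c b8 58 8e is 5 bytes ≤ B = 6; zero-pad to 6 bytes: K' = 41 0c b8 58 8e 00.
K' ⊕ ipad = 77 3a 8e 6e b8 36; K' ⊕ opad = 1d 50 e4 04 d2 5c.
m1: inner = H(77 3a 8e 6e b8 36 6f 73 79 37) = 04 2d; tag = H(1d 50 e4 04 d2 5c 04 2d) = 02b4
m2: inner = H(77 3a 8e 6e b8 36 39 36 64 63) = 03 d1; tag = H(1d 50 e4 04 d2 5c 03 d1) = 0357
m3: inner = H(77 3a 8e 6e b8 36 64 58 5a 79) = 04 2a; tag = H(1d 50 e4 04 d2 5c 04 2a) = 02b1 ← matches
m4: inner = H(77 3a 8e 6e b8 36 8a 0b 76 b8) = 04 5e; tag = H(1d 50 e4 04 d2 5c 04 5e) = 02e5

3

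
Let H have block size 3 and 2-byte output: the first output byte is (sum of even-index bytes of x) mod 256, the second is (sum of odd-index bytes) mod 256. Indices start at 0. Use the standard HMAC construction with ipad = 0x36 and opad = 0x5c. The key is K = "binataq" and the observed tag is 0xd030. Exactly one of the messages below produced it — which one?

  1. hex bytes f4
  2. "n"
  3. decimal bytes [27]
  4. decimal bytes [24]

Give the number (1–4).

2

Key "binataq" = 62 69 6e 61 74 61 71 is 7 bytes > B = 3, so hash it first: H(key) = b5 2b, then zero-pad to 3 bytes: K' = b5 2b 00.
K' ⊕ ipad = 83 1d 36; K' ⊕ opad = e9 77 5c.
m1: inner = H(83 1d 36 f4) = b9 11; tag = H(e9 77 5c b9 11) = 5630
m2: inner = H(83 1d 36 6e) = b9 8b; tag = H(e9 77 5c b9 8b) = d030 ← matches
m3: inner = H(83 1d 36 1b) = b9 38; tag = H(e9 77 5c b9 38) = 7d30
m4: inner = H(83 1d 36 18) = b9 35; tag = H(e9 77 5c b9 35) = 7a30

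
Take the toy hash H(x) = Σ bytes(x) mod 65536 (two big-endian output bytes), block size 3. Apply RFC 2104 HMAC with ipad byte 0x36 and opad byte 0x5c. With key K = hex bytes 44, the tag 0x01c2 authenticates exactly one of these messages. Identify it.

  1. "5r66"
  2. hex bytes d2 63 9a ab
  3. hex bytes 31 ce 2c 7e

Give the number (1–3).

Key hex bytes 44 is 1 byte ≤ B = 3; zero-pad to 3 bytes: K' = 44 00 00.
K' ⊕ ipad = 72 36 36; K' ⊕ opad = 18 5c 5c.
m1: inner = H(72 36 36 35 72 36 36) = 01 f1; tag = H(18 5c 5c 01 f1) = 01c2 ← matches
m2: inner = H(72 36 36 d2 63 9a ab) = 03 58; tag = H(18 5c 5c 03 58) = 012b
m3: inner = H(72 36 36 31 ce 2c 7e) = 02 87; tag = H(18 5c 5c 02 87) = 0159

1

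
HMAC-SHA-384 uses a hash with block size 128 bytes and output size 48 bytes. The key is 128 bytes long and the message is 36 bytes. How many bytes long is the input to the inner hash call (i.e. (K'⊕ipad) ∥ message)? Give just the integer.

164

Key is 128 ≤ 128 bytes, zero-padded: |K'| = 128.
Inner input = (K'⊕ipad) ∥ m → 128 + 36 = 164 bytes.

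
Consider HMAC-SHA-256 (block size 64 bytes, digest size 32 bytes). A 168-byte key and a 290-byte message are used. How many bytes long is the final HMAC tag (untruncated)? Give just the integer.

32

The tag is one SHA-256 digest: 32 bytes.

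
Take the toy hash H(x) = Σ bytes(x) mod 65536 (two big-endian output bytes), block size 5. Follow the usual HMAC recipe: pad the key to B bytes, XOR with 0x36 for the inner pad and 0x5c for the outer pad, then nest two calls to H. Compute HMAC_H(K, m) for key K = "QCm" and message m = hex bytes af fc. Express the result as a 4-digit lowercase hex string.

Key "QCm" = 51 43 6d is 3 bytes ≤ B = 5; zero-pad to 5 bytes: K' = 51 43 6d 00 00.
K' ⊕ ipad = 67 75 5b 36 36.  K' ⊕ opad = 0d 1f 31 5c 5c.
Inner input = (K'⊕ipad) ∥ m = 67 75 5b 36 36 ∥ af fc.
Inner hash: sum = 103+117+91+54+54+175+252 = 846 → 03 4e.
Outer input = (K'⊕opad) ∥ inner = 0d 1f 31 5c 5c ∥ 03 4e.
Outer hash (tag): sum = 13+31+49+92+92+3+78 = 358 → 01 66.

0166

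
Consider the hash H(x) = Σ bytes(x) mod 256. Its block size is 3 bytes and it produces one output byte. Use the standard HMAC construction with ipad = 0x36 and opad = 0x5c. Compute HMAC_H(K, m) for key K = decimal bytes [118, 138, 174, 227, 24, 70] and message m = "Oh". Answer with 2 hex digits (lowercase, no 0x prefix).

67

Key decimal bytes [118, 138, 174, 227, 24, 70] = 76 8a ae e3 18 46 is 6 bytes > B = 3, so hash it first: H(key) = ef, then zero-pad to 3 bytes: K' = ef 00 00.
K' ⊕ ipad = d9 36 36.  K' ⊕ opad = b3 5c 5c.
Inner input = (K'⊕ipad) ∥ m = d9 36 36 ∥ 4f 68.
Inner hash: sum = 217+54+54+79+104 = 508; mod 256 = 252 → fc.
Outer input = (K'⊕opad) ∥ inner = b3 5c 5c ∥ fc.
Outer hash (tag): sum = 179+92+92+252 = 615; mod 256 = 103 → 67.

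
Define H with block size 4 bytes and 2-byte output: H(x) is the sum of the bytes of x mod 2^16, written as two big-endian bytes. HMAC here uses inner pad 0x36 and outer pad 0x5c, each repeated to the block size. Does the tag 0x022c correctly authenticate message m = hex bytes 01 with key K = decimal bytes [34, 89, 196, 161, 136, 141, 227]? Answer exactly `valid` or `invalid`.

Key decimal bytes [34, 89, 196, 161, 136, 141, 227] = 22 59 c4 a1 88 8d e3 is 7 bytes > B = 4, so hash it first: H(key) = 03 d8, then zero-pad to 4 bytes: K' = 03 d8 00 00.
K' ⊕ ipad = 35 ee 36 36; K' ⊕ opad = 5f 84 5c 5c.
Inner hash: sum = 53+238+54+54+1 = 400 → 01 90.
Outer hash (recomputed tag): sum = 95+132+92+92+1+144 = 556 → 02 2c.
Recomputed tag = 022c; claimed = 022c → match.

valid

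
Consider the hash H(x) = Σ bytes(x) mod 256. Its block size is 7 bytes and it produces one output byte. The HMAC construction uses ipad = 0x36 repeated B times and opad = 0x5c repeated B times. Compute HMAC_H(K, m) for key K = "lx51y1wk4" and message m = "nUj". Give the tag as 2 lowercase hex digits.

2b

Key "lx51y1wk4" = 6c 78 35 31 79 31 77 6b 34 is 9 bytes > B = 7, so hash it first: H(key) = 0a, then zero-pad to 7 bytes: K' = 0a 00 00 00 00 00 00.
K' ⊕ ipad = 3c 36 36 36 36 36 36.  K' ⊕ opad = 56 5c 5c 5c 5c 5c 5c.
Inner input = (K'⊕ipad) ∥ m = 3c 36 36 36 36 36 36 ∥ 6e 55 6a.
Inner hash: sum = 60+54+54+54+54+54+54+110+85+106 = 685; mod 256 = 173 → ad.
Outer input = (K'⊕opad) ∥ inner = 56 5c 5c 5c 5c 5c 5c ∥ ad.
Outer hash (tag): sum = 86+92+92+92+92+92+92+173 = 811; mod 256 = 43 → 2b.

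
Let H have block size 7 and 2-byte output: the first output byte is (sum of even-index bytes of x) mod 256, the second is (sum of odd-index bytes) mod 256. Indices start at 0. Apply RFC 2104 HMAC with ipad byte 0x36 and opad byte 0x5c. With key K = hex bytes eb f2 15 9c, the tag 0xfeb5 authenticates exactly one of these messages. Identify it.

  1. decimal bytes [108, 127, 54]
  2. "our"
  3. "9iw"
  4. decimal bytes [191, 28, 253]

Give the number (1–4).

1

Key hex bytes eb f2 15 9c is 4 bytes ≤ B = 7; zero-pad to 7 bytes: K' = eb f2 15 9c 00 00 00.
K' ⊕ ipad = dd c4 23 aa 36 36 36; K' ⊕ opad = b7 ae 49 c0 5c 5c 5c.
m1: inner = H(dd c4 23 aa 36 36 36 6c 7f 36) = eb 46; tag = H(b7 ae 49 c0 5c 5c 5c eb 46) = feb5 ← matches
m2: inner = H(dd c4 23 aa 36 36 36 6f 75 72) = e1 85; tag = H(b7 ae 49 c0 5c 5c 5c e1 85) = 3dab
m3: inner = H(dd c4 23 aa 36 36 36 39 69 77) = d5 54; tag = H(b7 ae 49 c0 5c 5c 5c d5 54) = 0c9f
m4: inner = H(dd c4 23 aa 36 36 36 bf 1c fd) = 88 60; tag = H(b7 ae 49 c0 5c 5c 5c 88 60) = 1852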